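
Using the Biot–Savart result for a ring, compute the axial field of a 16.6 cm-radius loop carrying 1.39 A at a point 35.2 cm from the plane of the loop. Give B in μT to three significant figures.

On the axis of a circular loop, B = μ₀IR² / [2(R²+z²)^(3/2)].
R² + z² = (0.166)² + (0.352)² = 0.1515 m², and (R²+z²)^(3/2) = 5.89×10⁻² m³.
B = (4π×10⁻⁷ × 1.39 × 0.02756) / (2 × 5.89×10⁻²) = 4.08×10⁻⁷ T.

B ≈ 0.408 μT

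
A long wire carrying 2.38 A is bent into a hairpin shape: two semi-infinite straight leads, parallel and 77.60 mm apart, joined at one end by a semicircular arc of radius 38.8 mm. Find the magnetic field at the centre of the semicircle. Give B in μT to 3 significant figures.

B ≈ 31.5 μT

The semicircular arc contributes B_arc = μ₀I·π/(4πR) = μ₀I/(4R) = 1.93×10⁻⁵ T.
Each semi-infinite lead is at perpendicular distance R = 0.0388 m from the centre, with the perpendicular foot at its near end, so it contributes μ₀I/(4πR); both point the same way, together 1.23×10⁻⁵ T.
Arc and leads all point the same direction: B = 1.93×10⁻⁵ + 1.23×10⁻⁵ = 3.15×10⁻⁵ T.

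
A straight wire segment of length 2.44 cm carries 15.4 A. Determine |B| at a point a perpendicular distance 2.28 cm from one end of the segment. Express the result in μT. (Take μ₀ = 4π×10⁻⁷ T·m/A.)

B ≈ 49.4 μT

For a finite straight segment, B = (μ₀I/4πd)(sinθ₁ + sinθ₂), where θ₁, θ₂ are the angles from the perpendicular to each end.
The perpendicular foot is at one end, so the two end-offsets along the wire are 0 and L = 0.0244 m.
sinθ₁ = 0/√(0²+0.0228²) = 0.0000; sinθ₂ = 0.0244/√(0.0244²+0.0228²) = 0.7307.
B = (4π×10⁻⁷ × 15.4) / (4π × 0.0228) × (0.0000 + 0.7307) = 4.94×10⁻⁵ T.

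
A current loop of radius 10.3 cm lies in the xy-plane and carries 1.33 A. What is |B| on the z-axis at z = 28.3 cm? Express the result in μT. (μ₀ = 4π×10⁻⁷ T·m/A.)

On the axis of a circular loop, B = μ₀IR² / [2(R²+z²)^(3/2)].
R² + z² = (0.103)² + (0.283)² = 0.0907 m², and (R²+z²)^(3/2) = 2.73×10⁻² m³.
B = (4π×10⁻⁷ × 1.33 × 0.01061) / (2 × 2.73×10⁻²) = 3.25×10⁻⁷ T.

B ≈ 0.325 μT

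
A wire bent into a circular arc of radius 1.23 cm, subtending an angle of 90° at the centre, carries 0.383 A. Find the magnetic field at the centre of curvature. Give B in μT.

B ≈ 4.89 μT

The Biot–Savart field of a circular arc at its centre is B = μ₀Iφ/(4πR), with φ = 1.571 rad.
B = (4π×10⁻⁷ × 0.383 × 1.571) / (4π × 0.0123) = 4.89×10⁻⁶ T.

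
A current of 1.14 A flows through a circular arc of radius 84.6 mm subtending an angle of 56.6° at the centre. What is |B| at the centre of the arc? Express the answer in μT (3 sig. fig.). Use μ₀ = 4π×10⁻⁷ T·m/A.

The Biot–Savart field of a circular arc at its centre is B = μ₀Iφ/(4πR), with φ = 0.9879 rad.
B = (4π×10⁻⁷ × 1.14 × 0.9879) / (4π × 0.0846) = 1.33×10⁻⁶ T.

B ≈ 1.33 μT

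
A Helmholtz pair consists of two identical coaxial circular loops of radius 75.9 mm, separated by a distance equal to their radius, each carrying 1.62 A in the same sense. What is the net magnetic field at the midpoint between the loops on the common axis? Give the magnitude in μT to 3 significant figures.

B ≈ 19.2 μT

Each loop contributes B = μ₀IR²/[2(R²+z²)^(3/2)] on the axis, with z measured from that loop.
Loop 1 (z = 0.03795 m): B₁ = 9.60×10⁻⁶ T. Loop 2 (z = 0.03795 m): B₂ = 9.60×10⁻⁶ T.
The fields add: B = B₁ + B₂ = 1.92×10⁻⁵ T.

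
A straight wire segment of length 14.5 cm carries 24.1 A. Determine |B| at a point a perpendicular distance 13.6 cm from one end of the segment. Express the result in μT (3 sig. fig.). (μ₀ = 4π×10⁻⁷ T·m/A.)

For a finite straight segment, B = (μ₀I/4πd)(sinθ₁ + sinθ₂), where θ₁, θ₂ are the angles from the perpendicular to each end.
The perpendicular foot is at one end, so the two end-offsets along the wire are 0 and L = 0.145 m.
sinθ₁ = 0/√(0²+0.136²) = 0.0000; sinθ₂ = 0.145/√(0.145²+0.136²) = 0.7294.
B = (4π×10⁻⁷ × 24.1) / (4π × 0.136) × (0.0000 + 0.7294) = 1.29×10⁻⁵ T.

B ≈ 12.9 μT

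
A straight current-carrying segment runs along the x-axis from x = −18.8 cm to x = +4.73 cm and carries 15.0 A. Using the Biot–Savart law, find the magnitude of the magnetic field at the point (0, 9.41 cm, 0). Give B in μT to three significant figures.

B ≈ 21.4 μT

For a finite straight segment, B = (μ₀I/4πd)(sinθ₁ + sinθ₂), where θ₁, θ₂ are the angles from the perpendicular to each end.
The perpendicular distance is d = 0.0941 m; the end-offsets along the wire are a = 0.188 m and b = 0.0473 m.
sinθ₁ = 0.188/√(0.188²+0.0941²) = 0.8942; sinθ₂ = 0.0473/√(0.0473²+0.0941²) = 0.4491.
B = (4π×10⁻⁷ × 15.0) / (4π × 0.0941) × (0.8942 + 0.4491) = 2.14×10⁻⁵ T.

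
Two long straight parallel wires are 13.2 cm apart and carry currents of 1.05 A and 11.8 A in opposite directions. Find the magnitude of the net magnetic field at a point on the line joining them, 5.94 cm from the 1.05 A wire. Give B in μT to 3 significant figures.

Each long wire gives B = μ₀I/(2πd). Distances are d₁ = 0.0594 m and d₂ = 0.0726 m.
B₁ = 3.54×10⁻⁶ T, B₂ = 3.25×10⁻⁵ T.
Between antiparallel currents both contributions point the same way, so they add. B = B₁ + B₂ = 3.54×10⁻⁶ + 3.25×10⁻⁵ = 3.60×10⁻⁵ T.

B ≈ 36.0 μT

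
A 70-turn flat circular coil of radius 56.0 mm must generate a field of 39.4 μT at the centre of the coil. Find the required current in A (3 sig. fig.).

For an N-turn coil, B = Nμ₀I/(2R) with R = 0.056 m, so I = 2RB/(Nμ₀) = 2 × 0.056 × 3.94×10⁻⁵ / (70 × 4π×10⁻⁷) = 5.02×10⁻² A.

I ≈ 0.0502 A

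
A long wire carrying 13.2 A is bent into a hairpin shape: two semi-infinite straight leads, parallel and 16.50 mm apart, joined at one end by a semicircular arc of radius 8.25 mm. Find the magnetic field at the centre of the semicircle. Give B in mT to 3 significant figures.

The semicircular arc contributes B_arc = μ₀I·π/(4πR) = μ₀I/(4R) = 5.03×10⁻⁴ T.
Each semi-infinite lead is at perpendicular distance R = 0.00825 m from the centre, with the perpendicular foot at its near end, so it contributes μ₀I/(4πR); both point the same way, together 3.20×10⁻⁴ T.
Arc and leads all point the same direction: B = 5.03×10⁻⁴ + 3.20×10⁻⁴ = 8.23×10⁻⁴ T.

B ≈ 0.823 mT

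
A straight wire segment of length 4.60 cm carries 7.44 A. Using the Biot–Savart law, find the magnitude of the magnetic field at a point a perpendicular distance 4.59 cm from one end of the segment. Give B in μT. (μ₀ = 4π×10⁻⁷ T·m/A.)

B ≈ 11.5 μT

For a finite straight segment, B = (μ₀I/4πd)(sinθ₁ + sinθ₂), where θ₁, θ₂ are the angles from the perpendicular to each end.
The perpendicular foot is at one end, so the two end-offsets along the wire are 0 and L = 0.046 m.
sinθ₁ = 0/√(0²+0.0459²) = 0.0000; sinθ₂ = 0.046/√(0.046²+0.0459²) = 0.7079.
B = (4π×10⁻⁷ × 7.44) / (4π × 0.0459) × (0.0000 + 0.7079) = 1.15×10⁻⁵ T.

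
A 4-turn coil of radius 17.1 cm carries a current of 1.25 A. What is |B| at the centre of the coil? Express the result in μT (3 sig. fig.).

B ≈ 18.4 μT

For an N-turn flat coil, B = Nμ₀I/(2R) with R = 0.171 m.
B = 4 × 4.59×10⁻⁶ T = 1.84×10⁻⁵ T.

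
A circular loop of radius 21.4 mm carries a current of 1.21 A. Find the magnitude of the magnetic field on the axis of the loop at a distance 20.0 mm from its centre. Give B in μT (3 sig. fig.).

On the axis of a circular loop, B = μ₀IR² / [2(R²+z²)^(3/2)].
R² + z² = (0.0214)² + (0.02)² = 0.000858 m², and (R²+z²)^(3/2) = 2.51×10⁻⁵ m³.
B = (4π×10⁻⁷ × 1.21 × 0.000458) / (2 × 2.51×10⁻⁵) = 1.39×10⁻⁵ T.

B ≈ 13.9 μT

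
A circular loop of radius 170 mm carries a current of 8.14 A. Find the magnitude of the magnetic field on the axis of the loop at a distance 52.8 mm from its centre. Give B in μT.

On the axis of a circular loop, B = μ₀IR² / [2(R²+z²)^(3/2)].
R² + z² = (0.17)² + (0.0528)² = 0.03169 m², and (R²+z²)^(3/2) = 5.64×10⁻³ m³.
B = (4π×10⁻⁷ × 8.14 × 0.0289) / (2 × 5.64×10⁻³) = 2.62×10⁻⁵ T.

B ≈ 26.2 μT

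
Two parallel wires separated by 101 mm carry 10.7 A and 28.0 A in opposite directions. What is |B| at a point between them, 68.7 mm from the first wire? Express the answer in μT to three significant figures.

B ≈ 205 μT

Each long wire gives B = μ₀I/(2πd). Distances are d₁ = 0.0687 m and d₂ = 0.0323 m.
B₁ = 3.11×10⁻⁵ T, B₂ = 1.73×10⁻⁴ T.
Between antiparallel currents both contributions point the same way, so they add. B = B₁ + B₂ = 3.11×10⁻⁵ + 1.73×10⁻⁴ = 2.05×10⁻⁴ T.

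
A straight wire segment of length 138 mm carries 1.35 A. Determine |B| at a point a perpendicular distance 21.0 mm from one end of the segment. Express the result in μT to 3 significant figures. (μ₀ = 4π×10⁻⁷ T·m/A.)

B ≈ 6.36 μT

For a finite straight segment, B = (μ₀I/4πd)(sinθ₁ + sinθ₂), where θ₁, θ₂ are the angles from the perpendicular to each end.
The perpendicular foot is at one end, so the two end-offsets along the wire are 0 and L = 0.138 m.
sinθ₁ = 0/√(0²+0.021²) = 0.0000; sinθ₂ = 0.138/√(0.138²+0.021²) = 0.9886.
B = (4π×10⁻⁷ × 1.35) / (4π × 0.021) × (0.0000 + 0.9886) = 6.36×10⁻⁶ T.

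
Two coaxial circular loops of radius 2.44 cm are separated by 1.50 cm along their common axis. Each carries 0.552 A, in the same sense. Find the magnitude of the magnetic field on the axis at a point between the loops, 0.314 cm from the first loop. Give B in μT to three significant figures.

B ≈ 24.2 μT

Each loop contributes B = μ₀IR²/[2(R²+z²)^(3/2)] on the axis, with z measured from that loop.
Loop 1 (z = 0.00314 m): B₁ = 1.39×10⁻⁵ T. Loop 2 (z = 0.01186 m): B₂ = 1.03×10⁻⁵ T.
The fields add: B = B₁ + B₂ = 2.42×10⁻⁵ T.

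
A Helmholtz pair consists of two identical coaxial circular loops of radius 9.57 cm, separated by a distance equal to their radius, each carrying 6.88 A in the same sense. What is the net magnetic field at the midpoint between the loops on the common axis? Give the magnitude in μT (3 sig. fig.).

Each loop contributes B = μ₀IR²/[2(R²+z²)^(3/2)] on the axis, with z measured from that loop.
Loop 1 (z = 0.04785 m): B₁ = 3.23×10⁻⁵ T. Loop 2 (z = 0.04785 m): B₂ = 3.23×10⁻⁵ T.
The fields add: B = B₁ + B₂ = 6.46×10⁻⁵ T.

B ≈ 64.6 μT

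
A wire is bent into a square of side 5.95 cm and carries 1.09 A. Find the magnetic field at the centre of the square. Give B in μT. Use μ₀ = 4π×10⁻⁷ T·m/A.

B ≈ 20.7 μT

Each side is a finite straight segment at perpendicular distance d = a/(2 tan(π/4)) = 0.02975 m from the centre, with end-angles ±π/4.
One side contributes B₁ = (μ₀I/4πd)·2 sin(π/4) = 5.18×10⁻⁶ T.
All 4 sides add in the same direction: B = 4 × 5.18×10⁻⁶ = 2.07×10⁻⁵ T.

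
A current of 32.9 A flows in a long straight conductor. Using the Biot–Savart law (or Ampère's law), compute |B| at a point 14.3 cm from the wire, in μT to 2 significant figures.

B ≈ 46 μT

For an infinitely long straight wire, B = μ₀I/(2πd).
B = (4π×10⁻⁷ × 32.9) / (2π × 0.143) = 4.60×10⁻⁵ T.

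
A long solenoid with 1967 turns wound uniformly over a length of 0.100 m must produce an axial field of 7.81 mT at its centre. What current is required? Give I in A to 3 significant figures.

Inside a long solenoid B = μ₀nI with n = 1.967×10⁴ m⁻¹, so I = B/(μ₀n).
I = 7.81×10⁻³ / (4π×10⁻⁷ × 1.967×10⁴) = 0.316 A.

I ≈ 0.316 A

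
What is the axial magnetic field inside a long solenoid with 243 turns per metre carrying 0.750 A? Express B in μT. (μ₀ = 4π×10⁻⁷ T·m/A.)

B ≈ 229 μT

Inside a long solenoid, B = μ₀nI with n = 243 turns/m.
B = 4π×10⁻⁷ × 243 × 0.750 = 2.29×10⁻⁴ T.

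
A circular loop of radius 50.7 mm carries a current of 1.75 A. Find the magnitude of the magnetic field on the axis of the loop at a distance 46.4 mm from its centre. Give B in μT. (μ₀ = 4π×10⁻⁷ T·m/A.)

B ≈ 8.71 μT

On the axis of a circular loop, B = μ₀IR² / [2(R²+z²)^(3/2)].
R² + z² = (0.0507)² + (0.0464)² = 0.004723 m², and (R²+z²)^(3/2) = 3.25×10⁻⁴ m³.
B = (4π×10⁻⁷ × 1.75 × 0.00257) / (2 × 3.25×10⁻⁴) = 8.71×10⁻⁶ T.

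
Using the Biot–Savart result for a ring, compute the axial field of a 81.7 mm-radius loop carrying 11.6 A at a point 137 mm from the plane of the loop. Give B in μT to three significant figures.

On the axis of a circular loop, B = μ₀IR² / [2(R²+z²)^(3/2)].
R² + z² = (0.0817)² + (0.137)² = 0.02544 m², and (R²+z²)^(3/2) = 4.06×10⁻³ m³.
B = (4π×10⁻⁷ × 11.6 × 0.006675) / (2 × 4.06×10⁻³) = 1.20×10⁻⁵ T.

B ≈ 12.0 μT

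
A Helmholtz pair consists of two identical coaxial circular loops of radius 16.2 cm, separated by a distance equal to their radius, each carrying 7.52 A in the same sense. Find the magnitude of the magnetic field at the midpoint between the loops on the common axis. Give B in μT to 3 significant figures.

Each loop contributes B = μ₀IR²/[2(R²+z²)^(3/2)] on the axis, with z measured from that loop.
Loop 1 (z = 0.081 m): B₁ = 2.09×10⁻⁵ T. Loop 2 (z = 0.081 m): B₂ = 2.09×10⁻⁵ T.
The fields add: B = B₁ + B₂ = 4.17×10⁻⁵ T.

B ≈ 41.7 μT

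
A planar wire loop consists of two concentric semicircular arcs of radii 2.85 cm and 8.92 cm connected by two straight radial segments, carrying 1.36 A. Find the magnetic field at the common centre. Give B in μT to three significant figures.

The radial connectors point toward the centre, so dl × r̂ = 0 and they contribute nothing.
Each semicircle gives μ₀I/(4R): inner arc 1.50×10⁻⁵ T, outer arc 4.79×10⁻⁶ T.
The two arcs carry current in opposite angular senses, so their fields oppose: B = |1.50×10⁻⁵ − 4.79×10⁻⁶| = 1.02×10⁻⁵ T.

B ≈ 10.2 μT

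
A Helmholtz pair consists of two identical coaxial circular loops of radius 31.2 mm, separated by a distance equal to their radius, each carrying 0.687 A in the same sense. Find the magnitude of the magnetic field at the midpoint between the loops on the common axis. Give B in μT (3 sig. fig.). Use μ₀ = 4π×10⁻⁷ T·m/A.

B ≈ 19.8 μT

Each loop contributes B = μ₀IR²/[2(R²+z²)^(3/2)] on the axis, with z measured from that loop.
Loop 1 (z = 0.0156 m): B₁ = 9.90×10⁻⁶ T. Loop 2 (z = 0.0156 m): B₂ = 9.90×10⁻⁶ T.
The fields add: B = B₁ + B₂ = 1.98×10⁻⁵ T.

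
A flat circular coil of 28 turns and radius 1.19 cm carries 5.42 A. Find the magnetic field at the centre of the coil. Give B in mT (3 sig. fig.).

For an N-turn flat coil, B = Nμ₀I/(2R) with R = 0.0119 m.
B = 28 × 2.86×10⁻⁴ T = 8.01×10⁻³ T.

B ≈ 8.01 mT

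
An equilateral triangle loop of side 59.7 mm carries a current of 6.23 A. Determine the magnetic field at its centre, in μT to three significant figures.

Each side is a finite straight segment at perpendicular distance d = a/(2 tan(π/3)) = 0.01723 m from the centre, with end-angles ±π/3.
One side contributes B₁ = (μ₀I/4πd)·2 sin(π/3) = 6.26×10⁻⁵ T.
All 3 sides add in the same direction: B = 3 × 6.26×10⁻⁵ = 1.88×10⁻⁴ T.

B ≈ 188 μT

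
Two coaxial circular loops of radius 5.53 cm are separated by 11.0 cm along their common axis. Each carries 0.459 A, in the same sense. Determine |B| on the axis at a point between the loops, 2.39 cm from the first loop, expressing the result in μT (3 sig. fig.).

B ≈ 4.86 μT

Each loop contributes B = μ₀IR²/[2(R²+z²)^(3/2)] on the axis, with z measured from that loop.
Loop 1 (z = 0.0239 m): B₁ = 4.03×10⁻⁶ T. Loop 2 (z = 0.0861 m): B₂ = 8.23×10⁻⁷ T.
The fields add: B = B₁ + B₂ = 4.86×10⁻⁶ T.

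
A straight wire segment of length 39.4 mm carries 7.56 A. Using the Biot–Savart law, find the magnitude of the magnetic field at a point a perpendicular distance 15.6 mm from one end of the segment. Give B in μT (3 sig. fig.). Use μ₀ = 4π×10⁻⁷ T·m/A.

B ≈ 45.1 μT

For a finite straight segment, B = (μ₀I/4πd)(sinθ₁ + sinθ₂), where θ₁, θ₂ are the angles from the perpendicular to each end.
The perpendicular foot is at one end, so the two end-offsets along the wire are 0 and L = 0.0394 m.
sinθ₁ = 0/√(0²+0.0156²) = 0.0000; sinθ₂ = 0.0394/√(0.0394²+0.0156²) = 0.9298.
B = (4π×10⁻⁷ × 7.56) / (4π × 0.0156) × (0.0000 + 0.9298) = 4.51×10⁻⁵ T.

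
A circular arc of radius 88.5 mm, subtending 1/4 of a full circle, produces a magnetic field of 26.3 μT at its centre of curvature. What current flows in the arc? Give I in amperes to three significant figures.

For a circular arc, B = μ₀Iφ/(4πR) with φ in radians; here φ = 1.571 rad.
So I = 4πRB/(μ₀φ) = 4π × 0.0885 × 2.63×10⁻⁵ / (4π×10⁻⁷ × 1.571) = 14.8 A.

I ≈ 14.8 A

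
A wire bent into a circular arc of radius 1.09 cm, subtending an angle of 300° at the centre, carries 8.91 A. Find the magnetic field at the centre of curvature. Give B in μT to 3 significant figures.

B ≈ 428 μT

The Biot–Savart field of a circular arc at its centre is B = μ₀Iφ/(4πR), with φ = 5.236 rad.
B = (4π×10⁻⁷ × 8.91 × 5.236) / (4π × 0.0109) = 4.28×10⁻⁴ T.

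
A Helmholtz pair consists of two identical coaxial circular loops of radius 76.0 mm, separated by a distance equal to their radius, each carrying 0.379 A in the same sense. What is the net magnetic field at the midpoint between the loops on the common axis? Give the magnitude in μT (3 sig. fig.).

Each loop contributes B = μ₀IR²/[2(R²+z²)^(3/2)] on the axis, with z measured from that loop.
Loop 1 (z = 0.038 m): B₁ = 2.24×10⁻⁶ T. Loop 2 (z = 0.038 m): B₂ = 2.24×10⁻⁶ T.
The fields add: B = B₁ + B₂ = 4.48×10⁻⁶ T.

B ≈ 4.48 μT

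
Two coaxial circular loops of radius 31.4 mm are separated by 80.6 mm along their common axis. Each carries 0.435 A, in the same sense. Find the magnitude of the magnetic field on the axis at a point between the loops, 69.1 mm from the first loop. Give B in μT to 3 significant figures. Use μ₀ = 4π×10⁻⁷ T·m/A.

B ≈ 7.82 μT

Each loop contributes B = μ₀IR²/[2(R²+z²)^(3/2)] on the axis, with z measured from that loop.
Loop 1 (z = 0.0691 m): B₁ = 6.16×10⁻⁷ T. Loop 2 (z = 0.0115 m): B₂ = 7.21×10⁻⁶ T.
The fields add: B = B₁ + B₂ = 7.82×10⁻⁶ T.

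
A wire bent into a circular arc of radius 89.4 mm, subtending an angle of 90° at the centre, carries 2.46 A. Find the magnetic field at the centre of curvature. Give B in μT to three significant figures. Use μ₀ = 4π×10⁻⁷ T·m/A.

B ≈ 4.32 μT

The Biot–Savart field of a circular arc at its centre is B = μ₀Iφ/(4πR), with φ = 1.571 rad.
B = (4π×10⁻⁷ × 2.46 × 1.571) / (4π × 0.0894) = 4.32×10⁻⁶ T.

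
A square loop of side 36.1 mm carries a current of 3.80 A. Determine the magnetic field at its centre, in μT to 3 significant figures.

B ≈ 119 μT

Each side is a finite straight segment at perpendicular distance d = a/(2 tan(π/4)) = 0.01805 m from the centre, with end-angles ±π/4.
One side contributes B₁ = (μ₀I/4πd)·2 sin(π/4) = 2.98×10⁻⁵ T.
All 4 sides add in the same direction: B = 4 × 2.98×10⁻⁵ = 1.19×10⁻⁴ T.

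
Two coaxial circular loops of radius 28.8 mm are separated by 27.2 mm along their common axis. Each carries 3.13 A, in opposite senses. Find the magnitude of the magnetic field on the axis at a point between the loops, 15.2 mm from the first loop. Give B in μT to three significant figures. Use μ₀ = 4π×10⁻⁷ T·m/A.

Each loop contributes B = μ₀IR²/[2(R²+z²)^(3/2)] on the axis, with z measured from that loop.
Loop 1 (z = 0.0152 m): B₁ = 4.72×10⁻⁵ T. Loop 2 (z = 0.012 m): B₂ = 5.37×10⁻⁵ T.
The fields oppose: B = |B₁ − B₂| = 6.47×10⁻⁶ T.

B ≈ 6.47 μT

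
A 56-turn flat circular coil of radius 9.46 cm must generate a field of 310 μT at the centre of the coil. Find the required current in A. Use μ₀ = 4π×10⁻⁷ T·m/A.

For an N-turn coil, B = Nμ₀I/(2R) with R = 0.0946 m, so I = 2RB/(Nμ₀) = 2 × 0.0946 × 3.10×10⁻⁴ / (56 × 4π×10⁻⁷) = 0.833 A.

I ≈ 0.833 A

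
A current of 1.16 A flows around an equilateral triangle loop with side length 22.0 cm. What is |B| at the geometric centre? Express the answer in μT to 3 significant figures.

Each side is a finite straight segment at perpendicular distance d = a/(2 tan(π/3)) = 0.06351 m from the centre, with end-angles ±π/3.
One side contributes B₁ = (μ₀I/4πd)·2 sin(π/3) = 3.16×10⁻⁶ T.
All 3 sides add in the same direction: B = 3 × 3.16×10⁻⁶ = 9.49×10⁻⁶ T.

B ≈ 9.49 μT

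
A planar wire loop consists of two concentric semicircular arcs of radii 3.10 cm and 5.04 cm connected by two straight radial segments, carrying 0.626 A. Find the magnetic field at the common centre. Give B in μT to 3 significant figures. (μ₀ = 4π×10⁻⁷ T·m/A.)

B ≈ 2.44 μT

The radial connectors point toward the centre, so dl × r̂ = 0 and they contribute nothing.
Each semicircle gives μ₀I/(4R): inner arc 6.34×10⁻⁶ T, outer arc 3.90×10⁻⁶ T.
The two arcs carry current in opposite angular senses, so their fields oppose: B = |6.34×10⁻⁶ − 3.90×10⁻⁶| = 2.44×10⁻⁶ T.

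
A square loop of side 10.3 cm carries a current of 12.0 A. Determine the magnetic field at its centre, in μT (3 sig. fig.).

Each side is a finite straight segment at perpendicular distance d = a/(2 tan(π/4)) = 0.0515 m from the centre, with end-angles ±π/4.
One side contributes B₁ = (μ₀I/4πd)·2 sin(π/4) = 3.30×10⁻⁵ T.
All 4 sides add in the same direction: B = 4 × 3.30×10⁻⁵ = 1.32×10⁻⁴ T.

B ≈ 132 μT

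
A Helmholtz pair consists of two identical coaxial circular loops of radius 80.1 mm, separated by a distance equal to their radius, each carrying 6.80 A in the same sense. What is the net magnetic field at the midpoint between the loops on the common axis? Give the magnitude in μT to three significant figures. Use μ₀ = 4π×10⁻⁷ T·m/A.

B ≈ 76.3 μT

Each loop contributes B = μ₀IR²/[2(R²+z²)^(3/2)] on the axis, with z measured from that loop.
Loop 1 (z = 0.04005 m): B₁ = 3.82×10⁻⁵ T. Loop 2 (z = 0.04005 m): B₂ = 3.82×10⁻⁵ T.
The fields add: B = B₁ + B₂ = 7.63×10⁻⁵ T.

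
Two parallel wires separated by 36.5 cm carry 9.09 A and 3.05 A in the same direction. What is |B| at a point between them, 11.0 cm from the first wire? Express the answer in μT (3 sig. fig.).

B ≈ 14.1 μT

Each long wire gives B = μ₀I/(2πd). Distances are d₁ = 0.11 m and d₂ = 0.255 m.
B₁ = 1.65×10⁻⁵ T, B₂ = 2.39×10⁻⁶ T.
Between parallel currents the two contributions point in opposite directions, so they subtract. B = |B₁ − B₂| = |1.65×10⁻⁵ − 2.39×10⁻⁶| = 1.41×10⁻⁵ T.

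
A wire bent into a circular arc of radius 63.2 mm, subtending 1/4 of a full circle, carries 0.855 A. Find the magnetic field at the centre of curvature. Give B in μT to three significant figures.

The Biot–Savart field of a circular arc at its centre is B = μ₀Iφ/(4πR), with φ = 1.571 rad.
B = (4π×10⁻⁷ × 0.855 × 1.571) / (4π × 0.0632) = 2.13×10⁻⁶ T.

B ≈ 2.13 μT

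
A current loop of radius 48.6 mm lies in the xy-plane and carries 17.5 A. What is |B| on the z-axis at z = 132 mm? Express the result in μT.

On the axis of a circular loop, B = μ₀IR² / [2(R²+z²)^(3/2)].
R² + z² = (0.0486)² + (0.132)² = 0.01979 m², and (R²+z²)^(3/2) = 2.78×10⁻³ m³.
B = (4π×10⁻⁷ × 17.5 × 0.002362) / (2 × 2.78×10⁻³) = 9.33×10⁻⁶ T.

B ≈ 9.33 μT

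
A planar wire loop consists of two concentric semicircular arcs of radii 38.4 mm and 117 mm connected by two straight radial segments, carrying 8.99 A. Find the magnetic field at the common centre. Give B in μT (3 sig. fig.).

The radial connectors point toward the centre, so dl × r̂ = 0 and they contribute nothing.
Each semicircle gives μ₀I/(4R): inner arc 7.35×10⁻⁵ T, outer arc 2.41×10⁻⁵ T.
The two arcs carry current in opposite angular senses, so their fields oppose: B = |7.35×10⁻⁵ − 2.41×10⁻⁵| = 4.94×10⁻⁵ T.

B ≈ 49.4 μT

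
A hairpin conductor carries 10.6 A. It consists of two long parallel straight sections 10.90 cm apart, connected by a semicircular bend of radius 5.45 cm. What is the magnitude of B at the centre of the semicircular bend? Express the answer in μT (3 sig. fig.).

B ≈ 100 μT

The semicircular arc contributes B_arc = μ₀I·π/(4πR) = μ₀I/(4R) = 6.11×10⁻⁵ T.
Each semi-infinite lead is at perpendicular distance R = 0.0545 m from the centre, with the perpendicular foot at its near end, so it contributes μ₀I/(4πR); both point the same way, together 3.89×10⁻⁵ T.
Arc and leads all point the same direction: B = 6.11×10⁻⁵ + 3.89×10⁻⁵ = 1.00×10⁻⁴ T.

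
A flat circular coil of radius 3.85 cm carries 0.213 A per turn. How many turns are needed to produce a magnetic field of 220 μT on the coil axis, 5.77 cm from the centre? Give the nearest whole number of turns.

For an N-turn coil, B = Nμ₀IR²/[2(R²+z²)^(3/2)]. A single turn gives B₁ = 5.94×10⁻⁷ T with R = 0.0385 m, z = 0.0577 m.
N = B/B₁ = 2.20×10⁻⁴ / 5.94×10⁻⁷ = 370.14.

N = 370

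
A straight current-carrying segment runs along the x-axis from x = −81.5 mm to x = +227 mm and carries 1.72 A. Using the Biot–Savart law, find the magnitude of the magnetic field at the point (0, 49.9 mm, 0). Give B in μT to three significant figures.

B ≈ 6.31 μT

For a finite straight segment, B = (μ₀I/4πd)(sinθ₁ + sinθ₂), where θ₁, θ₂ are the angles from the perpendicular to each end.
The perpendicular distance is d = 0.0499 m; the end-offsets along the wire are a = 0.0815 m and b = 0.227 m.
sinθ₁ = 0.0815/√(0.0815²+0.0499²) = 0.8528; sinθ₂ = 0.227/√(0.227²+0.0499²) = 0.9767.
B = (4π×10⁻⁷ × 1.72) / (4π × 0.0499) × (0.8528 + 0.9767) = 6.31×10⁻⁶ T.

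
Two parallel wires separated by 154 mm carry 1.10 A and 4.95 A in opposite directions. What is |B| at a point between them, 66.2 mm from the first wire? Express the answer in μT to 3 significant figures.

Each long wire gives B = μ₀I/(2πd). Distances are d₁ = 0.0662 m and d₂ = 0.0878 m.
B₁ = 3.32×10⁻⁶ T, B₂ = 1.13×10⁻⁵ T.
Between antiparallel currents both contributions point the same way, so they add. B = B₁ + B₂ = 3.32×10⁻⁶ + 1.13×10⁻⁵ = 1.46×10⁻⁵ T.

B ≈ 14.6 μT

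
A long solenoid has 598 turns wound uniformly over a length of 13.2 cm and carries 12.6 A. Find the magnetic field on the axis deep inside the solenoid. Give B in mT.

B ≈ 71.7 mT

Inside a long solenoid, B = μ₀nI with n = 4530 turns/m.
B = 4π×10⁻⁷ × 4530 × 12.6 = 7.17×10⁻² T.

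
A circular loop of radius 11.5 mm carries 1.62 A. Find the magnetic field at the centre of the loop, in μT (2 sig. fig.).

B ≈ 89 μT

At the centre of a circular loop the Biot–Savart law gives B = μ₀I/(2R).
B = (4π×10⁻⁷ × 1.62) / (2 × 0.0115) = 8.85×10⁻⁵ T.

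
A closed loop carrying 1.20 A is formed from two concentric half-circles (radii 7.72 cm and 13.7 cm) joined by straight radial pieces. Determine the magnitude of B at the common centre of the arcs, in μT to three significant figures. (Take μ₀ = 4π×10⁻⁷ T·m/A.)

B ≈ 2.13 μT

The radial connectors point toward the centre, so dl × r̂ = 0 and they contribute nothing.
Each semicircle gives μ₀I/(4R): inner arc 4.88×10⁻⁶ T, outer arc 2.75×10⁻⁶ T.
The two arcs carry current in opposite angular senses, so their fields oppose: B = |4.88×10⁻⁶ − 2.75×10⁻⁶| = 2.13×10⁻⁶ T.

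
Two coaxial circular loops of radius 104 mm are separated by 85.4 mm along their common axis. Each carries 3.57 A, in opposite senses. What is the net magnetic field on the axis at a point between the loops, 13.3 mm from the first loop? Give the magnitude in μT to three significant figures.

Each loop contributes B = μ₀IR²/[2(R²+z²)^(3/2)] on the axis, with z measured from that loop.
Loop 1 (z = 0.0133 m): B₁ = 2.10×10⁻⁵ T. Loop 2 (z = 0.0721 m): B₂ = 1.20×10⁻⁵ T.
The fields oppose: B = |B₁ − B₂| = 9.08×10⁻⁶ T.

B ≈ 9.08 μT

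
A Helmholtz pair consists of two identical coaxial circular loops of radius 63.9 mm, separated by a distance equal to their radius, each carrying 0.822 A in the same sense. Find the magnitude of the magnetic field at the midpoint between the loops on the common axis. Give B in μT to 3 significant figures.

Each loop contributes B = μ₀IR²/[2(R²+z²)^(3/2)] on the axis, with z measured from that loop.
Loop 1 (z = 0.03195 m): B₁ = 5.78×10⁻⁶ T. Loop 2 (z = 0.03195 m): B₂ = 5.78×10⁻⁶ T.
The fields add: B = B₁ + B₂ = 1.16×10⁻⁵ T.

B ≈ 11.6 μT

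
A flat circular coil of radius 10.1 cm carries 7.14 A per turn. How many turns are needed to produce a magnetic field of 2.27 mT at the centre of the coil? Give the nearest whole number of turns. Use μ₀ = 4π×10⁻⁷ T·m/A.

N = 51

For an N-turn coil, B = Nμ₀I/(2R). A single turn gives B₁ = 4.44×10⁻⁵ T with R = 0.101 m.
N = B/B₁ = 2.27×10⁻³ / 4.44×10⁻⁵ = 51.11.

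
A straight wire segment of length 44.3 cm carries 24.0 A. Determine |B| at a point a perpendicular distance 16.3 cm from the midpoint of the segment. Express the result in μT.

B ≈ 23.7 μT

For a finite straight segment, B = (μ₀I/4πd)(sinθ₁ + sinθ₂), where θ₁, θ₂ are the angles from the perpendicular to each end.
The perpendicular from the point meets the wire at its midpoint, so each end is L/2 = 0.2215 m away along the wire.
sinθ₁ = 0.2215/√(0.2215²+0.163²) = 0.8054; sinθ₂ = 0.2215/√(0.2215²+0.163²) = 0.8054.
B = (4π×10⁻⁷ × 24.0) / (4π × 0.163) × (0.8054 + 0.8054) = 2.37×10⁻⁵ T.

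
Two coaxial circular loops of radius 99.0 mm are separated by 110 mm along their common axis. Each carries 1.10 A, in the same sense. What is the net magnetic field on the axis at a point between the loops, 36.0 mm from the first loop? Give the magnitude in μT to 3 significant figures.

Each loop contributes B = μ₀IR²/[2(R²+z²)^(3/2)] on the axis, with z measured from that loop.
Loop 1 (z = 0.036 m): B₁ = 5.79×10⁻⁶ T. Loop 2 (z = 0.074 m): B₂ = 3.59×10⁻⁶ T.
The fields add: B = B₁ + B₂ = 9.38×10⁻⁶ T.

B ≈ 9.38 μT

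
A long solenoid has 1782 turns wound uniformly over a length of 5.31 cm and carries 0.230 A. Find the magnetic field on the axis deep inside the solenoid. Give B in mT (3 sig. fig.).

B ≈ 9.70 mT

Inside a long solenoid, B = μ₀nI with n = 3.356×10⁴ turns/m.
B = 4π×10⁻⁷ × 3.356×10⁴ × 0.230 = 9.70×10⁻³ T.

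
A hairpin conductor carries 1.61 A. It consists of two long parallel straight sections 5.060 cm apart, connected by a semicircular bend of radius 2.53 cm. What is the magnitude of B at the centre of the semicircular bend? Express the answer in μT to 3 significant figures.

The semicircular arc contributes B_arc = μ₀I·π/(4πR) = μ₀I/(4R) = 2.00×10⁻⁵ T.
Each semi-infinite lead is at perpendicular distance R = 0.0253 m from the centre, with the perpendicular foot at its near end, so it contributes μ₀I/(4πR); both point the same way, together 1.27×10⁻⁵ T.
Arc and leads all point the same direction: B = 2.00×10⁻⁵ + 1.27×10⁻⁵ = 3.27×10⁻⁵ T.

B ≈ 32.7 μT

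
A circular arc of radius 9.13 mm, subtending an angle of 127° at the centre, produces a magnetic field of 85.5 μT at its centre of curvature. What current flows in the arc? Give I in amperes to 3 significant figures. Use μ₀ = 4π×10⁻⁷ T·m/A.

For a circular arc, B = μ₀Iφ/(4πR) with φ in radians; here φ = 2.217 rad.
So I = 4πRB/(μ₀φ) = 4π × 0.00913 × 8.55×10⁻⁵ / (4π×10⁻⁷ × 2.217) = 3.52 A.

I ≈ 3.52 A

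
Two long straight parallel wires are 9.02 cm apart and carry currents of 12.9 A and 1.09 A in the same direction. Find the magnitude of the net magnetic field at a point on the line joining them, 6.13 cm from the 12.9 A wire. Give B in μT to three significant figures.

Each long wire gives B = μ₀I/(2πd). Distances are d₁ = 0.0613 m and d₂ = 0.0289 m.
B₁ = 4.21×10⁻⁵ T, B₂ = 7.54×10⁻⁶ T.
Between parallel currents the two contributions point in opposite directions, so they subtract. B = |B₁ − B₂| = |4.21×10⁻⁵ − 7.54×10⁻⁶| = 3.45×10⁻⁵ T.

B ≈ 34.5 μT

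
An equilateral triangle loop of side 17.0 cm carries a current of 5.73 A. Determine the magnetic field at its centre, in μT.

B ≈ 60.7 μT

Each side is a finite straight segment at perpendicular distance d = a/(2 tan(π/3)) = 0.04907 m from the centre, with end-angles ±π/3.
One side contributes B₁ = (μ₀I/4πd)·2 sin(π/3) = 2.02×10⁻⁵ T.
All 3 sides add in the same direction: B = 3 × 2.02×10⁻⁵ = 6.07×10⁻⁵ T.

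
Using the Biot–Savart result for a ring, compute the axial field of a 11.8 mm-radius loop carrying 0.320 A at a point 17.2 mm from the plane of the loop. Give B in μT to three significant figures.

On the axis of a circular loop, B = μ₀IR² / [2(R²+z²)^(3/2)].
R² + z² = (0.0118)² + (0.0172)² = 0.0004351 m², and (R²+z²)^(3/2) = 9.08×10⁻⁶ m³.
B = (4π×10⁻⁷ × 0.320 × 0.0001392) / (2 × 9.08×10⁻⁶) = 3.08×10⁻⁶ T.

B ≈ 3.08 μT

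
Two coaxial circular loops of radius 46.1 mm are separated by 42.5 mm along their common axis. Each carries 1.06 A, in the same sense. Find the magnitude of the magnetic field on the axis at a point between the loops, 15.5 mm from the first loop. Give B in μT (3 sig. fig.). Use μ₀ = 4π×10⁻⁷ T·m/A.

B ≈ 21.6 μT

Each loop contributes B = μ₀IR²/[2(R²+z²)^(3/2)] on the axis, with z measured from that loop.
Loop 1 (z = 0.0155 m): B₁ = 1.23×10⁻⁵ T. Loop 2 (z = 0.027 m): B₂ = 9.28×10⁻⁶ T.
The fields add: B = B₁ + B₂ = 2.16×10⁻⁵ T.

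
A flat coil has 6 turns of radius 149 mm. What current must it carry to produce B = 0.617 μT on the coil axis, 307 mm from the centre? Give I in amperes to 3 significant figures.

For an N-turn coil, B = Nμ₀IR²/[2(R²+z²)^(3/2)] with R = 0.149 m, z = 0.307 m, so I = 2B(R²+z²)^(3/2)/(Nμ₀R²) = 2 × 6.17×10⁻⁷ × 3.97×10⁻² / (6 × 4π×10⁻⁷ × 0.0222) = 0.293 A.

I ≈ 0.293 A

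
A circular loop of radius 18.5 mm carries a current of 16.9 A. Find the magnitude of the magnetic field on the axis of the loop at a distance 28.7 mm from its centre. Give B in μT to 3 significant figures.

B ≈ 91.3 μT

On the axis of a circular loop, B = μ₀IR² / [2(R²+z²)^(3/2)].
R² + z² = (0.0185)² + (0.0287)² = 0.001166 m², and (R²+z²)^(3/2) = 3.98×10⁻⁵ m³.
B = (4π×10⁻⁷ × 16.9 × 0.0003422) / (2 × 3.98×10⁻⁵) = 9.13×10⁻⁵ T.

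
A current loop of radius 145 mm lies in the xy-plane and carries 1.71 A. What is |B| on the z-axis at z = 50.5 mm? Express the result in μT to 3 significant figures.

On the axis of a circular loop, B = μ₀IR² / [2(R²+z²)^(3/2)].
R² + z² = (0.145)² + (0.0505)² = 0.02358 m², and (R²+z²)^(3/2) = 3.62×10⁻³ m³.
B = (4π×10⁻⁷ × 1.71 × 0.02102) / (2 × 3.62×10⁻³) = 6.24×10⁻⁶ T.

B ≈ 6.24 μT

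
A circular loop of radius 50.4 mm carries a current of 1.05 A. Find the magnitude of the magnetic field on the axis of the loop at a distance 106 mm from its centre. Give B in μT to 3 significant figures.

On the axis of a circular loop, B = μ₀IR² / [2(R²+z²)^(3/2)].
R² + z² = (0.0504)² + (0.106)² = 0.01378 m², and (R²+z²)^(3/2) = 1.62×10⁻³ m³.
B = (4π×10⁻⁷ × 1.05 × 0.00254) / (2 × 1.62×10⁻³) = 1.04×10⁻⁶ T.

B ≈ 1.04 μT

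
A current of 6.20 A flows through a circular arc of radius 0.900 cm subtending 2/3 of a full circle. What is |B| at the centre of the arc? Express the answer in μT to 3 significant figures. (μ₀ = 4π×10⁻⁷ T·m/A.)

The Biot–Savart field of a circular arc at its centre is B = μ₀Iφ/(4πR), with φ = 4.189 rad.
B = (4π×10⁻⁷ × 6.20 × 4.189) / (4π × 0.009) = 2.89×10⁻⁴ T.

B ≈ 289 μT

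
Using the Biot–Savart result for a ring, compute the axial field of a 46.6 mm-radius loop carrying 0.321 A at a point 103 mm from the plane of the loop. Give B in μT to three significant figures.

B ≈ 0.303 μT

On the axis of a circular loop, B = μ₀IR² / [2(R²+z²)^(3/2)].
R² + z² = (0.0466)² + (0.103)² = 0.01278 m², and (R²+z²)^(3/2) = 1.44×10⁻³ m³.
B = (4π×10⁻⁷ × 0.321 × 0.002172) / (2 × 1.44×10⁻³) = 3.03×10⁻⁷ T.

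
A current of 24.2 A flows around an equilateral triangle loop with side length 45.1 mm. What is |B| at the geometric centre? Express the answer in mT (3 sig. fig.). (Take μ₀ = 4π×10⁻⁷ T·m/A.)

B ≈ 0.966 mT

Each side is a finite straight segment at perpendicular distance d = a/(2 tan(π/3)) = 0.01302 m from the centre, with end-angles ±π/3.
One side contributes B₁ = (μ₀I/4πd)·2 sin(π/3) = 3.22×10⁻⁴ T.
All 3 sides add in the same direction: B = 3 × 3.22×10⁻⁴ = 9.66×10⁻⁴ T.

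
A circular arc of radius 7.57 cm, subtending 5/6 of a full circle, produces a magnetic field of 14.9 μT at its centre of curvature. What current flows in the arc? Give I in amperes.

I ≈ 2.15 A

For a circular arc, B = μ₀Iφ/(4πR) with φ in radians; here φ = 5.236 rad.
So I = 4πRB/(μ₀φ) = 4π × 0.0757 × 1.49×10⁻⁵ / (4π×10⁻⁷ × 5.236) = 2.15 A.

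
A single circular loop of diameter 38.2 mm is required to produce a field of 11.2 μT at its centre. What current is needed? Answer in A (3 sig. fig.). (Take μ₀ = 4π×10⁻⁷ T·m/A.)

I ≈ 0.340 A

At the centre of a circular loop B = μ₀I/(2R), so I = 2RB/μ₀.
With R = 0.0191 m, I = 2 × 0.0191 × 1.12×10⁻⁵ / (4π×10⁻⁷) = 0.340 A.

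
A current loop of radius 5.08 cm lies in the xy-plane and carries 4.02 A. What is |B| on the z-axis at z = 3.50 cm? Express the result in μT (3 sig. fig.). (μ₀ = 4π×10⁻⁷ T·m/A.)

On the axis of a circular loop, B = μ₀IR² / [2(R²+z²)^(3/2)].
R² + z² = (0.0508)² + (0.035)² = 0.003806 m², and (R²+z²)^(3/2) = 2.35×10⁻⁴ m³.
B = (4π×10⁻⁷ × 4.02 × 0.002581) / (2 × 2.35×10⁻⁴) = 2.78×10⁻⁵ T.

B ≈ 27.8 μT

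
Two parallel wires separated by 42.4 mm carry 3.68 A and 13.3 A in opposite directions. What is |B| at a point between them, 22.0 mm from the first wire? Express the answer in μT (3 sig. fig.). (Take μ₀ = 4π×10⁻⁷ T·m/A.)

B ≈ 164 μT

Each long wire gives B = μ₀I/(2πd). Distances are d₁ = 0.022 m and d₂ = 0.0204 m.
B₁ = 3.35×10⁻⁵ T, B₂ = 1.30×10⁻⁴ T.
Between antiparallel currents both contributions point the same way, so they add. B = B₁ + B₂ = 3.35×10⁻⁵ + 1.30×10⁻⁴ = 1.64×10⁻⁴ T.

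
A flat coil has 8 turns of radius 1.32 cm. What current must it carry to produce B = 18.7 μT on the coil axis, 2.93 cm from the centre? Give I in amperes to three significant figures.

I ≈ 0.709 A

For an N-turn coil, B = Nμ₀IR²/[2(R²+z²)^(3/2)] with R = 0.0132 m, z = 0.0293 m, so I = 2B(R²+z²)^(3/2)/(Nμ₀R²) = 2 × 1.87×10⁻⁵ × 3.32×10⁻⁵ / (8 × 4π×10⁻⁷ × 0.0001742) = 0.709 A.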